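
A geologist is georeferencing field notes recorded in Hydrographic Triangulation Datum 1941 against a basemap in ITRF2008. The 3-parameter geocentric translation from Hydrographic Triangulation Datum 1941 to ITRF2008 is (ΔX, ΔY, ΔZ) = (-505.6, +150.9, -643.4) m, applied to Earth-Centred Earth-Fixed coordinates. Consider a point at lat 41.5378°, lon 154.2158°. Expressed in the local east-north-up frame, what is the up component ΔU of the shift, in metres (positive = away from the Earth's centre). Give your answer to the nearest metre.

ΔU = -37 m

The local up (radial) axis is (cos φ cos λ, cos φ sin λ, sin φ), giving ΔU = 340.772 + 49.132 − 426.648 = -36.74 m.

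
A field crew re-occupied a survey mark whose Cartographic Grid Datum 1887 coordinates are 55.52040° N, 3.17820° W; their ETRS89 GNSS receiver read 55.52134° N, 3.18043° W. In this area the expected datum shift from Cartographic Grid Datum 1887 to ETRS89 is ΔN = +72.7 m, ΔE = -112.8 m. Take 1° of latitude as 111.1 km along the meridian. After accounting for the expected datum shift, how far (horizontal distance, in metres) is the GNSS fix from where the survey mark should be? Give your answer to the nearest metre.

42 m

Observed coordinate differences: Δφ = +0.00094°, Δλ = -0.00223°.
Converting to metres (1° lat = 111100 m, cos φ = 0.566113): observed ΔN = 104.4 m, observed ΔE = -140.3 m.
Subtracting the expected shift leaves a residual of 104.4 − (72.7) = 31.7 m north and -140.3 − (-112.8) = -27.5 m east.
Residual distance = √(31.7² + (-27.5)²) = 42.0 m.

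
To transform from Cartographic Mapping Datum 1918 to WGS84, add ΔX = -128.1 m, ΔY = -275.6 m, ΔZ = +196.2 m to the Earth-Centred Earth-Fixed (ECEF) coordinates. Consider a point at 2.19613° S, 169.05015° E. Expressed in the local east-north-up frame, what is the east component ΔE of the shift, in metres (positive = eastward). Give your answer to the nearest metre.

ΔE = 295 m

At φ = -2.19613°, λ = 169.05015°: sin φ = -0.038320, cos φ = 0.999266, sin λ = 0.189950, cos λ = -0.981794.
ΔE = −sin λ·ΔX + cos λ·ΔY = −(0.189950)·(-128.1) + (-0.981794)·(-275.6) = 294.91 m.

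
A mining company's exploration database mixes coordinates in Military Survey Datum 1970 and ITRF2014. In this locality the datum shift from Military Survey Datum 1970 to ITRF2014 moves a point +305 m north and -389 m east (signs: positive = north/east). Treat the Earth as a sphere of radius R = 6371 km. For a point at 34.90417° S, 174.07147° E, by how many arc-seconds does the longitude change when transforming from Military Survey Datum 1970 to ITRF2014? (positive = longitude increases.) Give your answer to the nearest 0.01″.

At latitude -34.90417°, cos φ = 0.820110.
One radian of longitude at latitude φ spans R cos φ, so Δλ = ΔE / (R cos φ) = -389.0 / (6371000 × 0.820110) = -7.4451e-05 rad = -15.357″.

Δλ = -15.36″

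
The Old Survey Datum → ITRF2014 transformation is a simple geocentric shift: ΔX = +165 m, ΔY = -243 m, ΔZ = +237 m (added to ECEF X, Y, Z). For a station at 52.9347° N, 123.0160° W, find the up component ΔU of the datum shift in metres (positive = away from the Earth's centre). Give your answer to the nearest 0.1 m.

At φ = 52.9347°, λ = -123.0160°: sin φ = 0.797949, cos φ = 0.602725, sin λ = -0.838518, cos λ = -0.544873.
ΔU = cos φ cos λ·ΔX + cos φ sin λ·ΔY + sin φ·ΔZ = (0.602725)(-0.544873)(165) + (0.602725)(-0.838518)(-243) + (0.797949)(237) = 257.74 m.

ΔU = 257.7 m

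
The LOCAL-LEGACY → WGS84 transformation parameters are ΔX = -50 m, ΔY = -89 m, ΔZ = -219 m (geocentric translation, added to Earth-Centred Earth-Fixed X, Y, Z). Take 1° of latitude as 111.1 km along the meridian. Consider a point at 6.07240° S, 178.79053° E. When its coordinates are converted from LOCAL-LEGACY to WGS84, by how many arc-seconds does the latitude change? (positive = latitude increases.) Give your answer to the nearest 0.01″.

sin φ = -0.105785, cos φ = 0.994389, sin λ = 0.021108, cos λ = -0.999777.
North component: ΔN = −sin φ cos λ·ΔX − sin φ sin λ·ΔY + cos φ·ΔZ = −(-0.105785)(-0.999777)(-50) − (-0.105785)(0.021108)(-89) + (0.994389)(-219) = -212.68 m.
1° of latitude spans 111100 m, so Δφ = -212.68 / 111100 × 3600 = -6.892″.

Δφ = -6.89″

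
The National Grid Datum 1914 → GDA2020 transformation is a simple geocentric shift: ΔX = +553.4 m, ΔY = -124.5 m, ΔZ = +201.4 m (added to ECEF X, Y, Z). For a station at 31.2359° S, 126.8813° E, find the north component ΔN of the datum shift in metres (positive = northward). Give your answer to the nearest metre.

At φ = -31.2359°, λ = 126.8813°: sin φ = -0.518563, cos φ = 0.855040, sin λ = 0.799881, cos λ = -0.600159.
ΔN = −sin φ cos λ·ΔX − sin φ sin λ·ΔY + cos φ·ΔZ = −(-0.518563)(-0.600159)(553.4) − (-0.518563)(0.799881)(-124.5) + (0.855040)(201.4) = -51.67 m.

ΔN = -52 m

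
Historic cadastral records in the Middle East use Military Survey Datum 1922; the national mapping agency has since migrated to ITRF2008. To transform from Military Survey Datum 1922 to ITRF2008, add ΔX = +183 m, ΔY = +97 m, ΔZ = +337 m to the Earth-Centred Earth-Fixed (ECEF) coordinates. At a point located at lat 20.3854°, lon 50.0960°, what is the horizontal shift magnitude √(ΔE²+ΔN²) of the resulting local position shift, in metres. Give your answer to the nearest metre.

261 m

The local east axis at (φ, λ) is (−sin λ, cos λ, 0), so ΔE = −sin(50.0960°)·183 + cos(50.0960°)·97 = -78.16 m.
The local north axis is (−sin φ cos λ, −sin φ sin λ, cos φ), giving ΔN = -40.893 − 25.920 + 315.894 = 249.08 m.
Horizontal magnitude = √(ΔE² + ΔN²) = √((-78.16)² + 249.08²) = 261.06 m.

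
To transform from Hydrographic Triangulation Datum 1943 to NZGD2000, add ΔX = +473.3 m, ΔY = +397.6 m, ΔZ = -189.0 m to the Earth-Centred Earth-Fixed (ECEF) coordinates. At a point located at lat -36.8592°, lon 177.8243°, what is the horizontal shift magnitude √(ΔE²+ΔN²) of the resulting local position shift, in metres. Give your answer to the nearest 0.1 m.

594.8 m

The local east axis at (φ, λ) is (−sin λ, cos λ, 0), so ΔE = −sin(177.8243°)·473.3 + cos(177.8243°)·397.6 = -415.28 m.
The local north axis is (−sin φ cos λ, −sin φ sin λ, cos φ), giving ΔN = -283.705 + 9.054 − 151.221 = -425.87 m.
Horizontal magnitude = √(ΔE² + ΔN²) = √((-415.28)² + (-425.87)²) = 594.83 m.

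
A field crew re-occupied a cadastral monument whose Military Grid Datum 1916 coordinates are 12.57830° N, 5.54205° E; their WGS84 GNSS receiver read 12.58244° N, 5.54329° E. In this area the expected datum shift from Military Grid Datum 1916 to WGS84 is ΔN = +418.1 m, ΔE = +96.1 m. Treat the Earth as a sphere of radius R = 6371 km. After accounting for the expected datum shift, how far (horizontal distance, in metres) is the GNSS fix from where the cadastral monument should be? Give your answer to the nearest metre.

57 m

Observed coordinate differences: Δφ = +0.00414°, Δλ = +0.00124°.
Converting to metres (1° lat = 111195 m, cos φ = 0.975999): observed ΔN = 460.3 m, observed ΔE = 134.6 m.
Subtracting the expected shift leaves a residual of 460.3 − (418.1) = 42.2 m north and 134.6 − (96.1) = 38.5 m east.
Residual distance = √(42.2² + 38.5²) = 57.1 m.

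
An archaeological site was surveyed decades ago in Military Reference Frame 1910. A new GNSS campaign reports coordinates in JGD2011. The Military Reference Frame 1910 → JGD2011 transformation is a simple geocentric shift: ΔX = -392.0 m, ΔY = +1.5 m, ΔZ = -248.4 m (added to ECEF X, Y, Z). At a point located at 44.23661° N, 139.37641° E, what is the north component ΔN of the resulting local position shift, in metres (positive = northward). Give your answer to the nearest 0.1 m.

At φ = 44.23661°, λ = 139.37641°: sin φ = 0.697623, cos φ = 0.716465, sin λ = 0.651087, cos λ = -0.759003.
ΔN = −sin φ cos λ·ΔX − sin φ sin λ·ΔY + cos φ·ΔZ = −(0.697623)(-0.759003)(-392.0) − (0.697623)(0.651087)(1.5) + (0.716465)(-248.4) = -386.21 m.

ΔN = -386.2 m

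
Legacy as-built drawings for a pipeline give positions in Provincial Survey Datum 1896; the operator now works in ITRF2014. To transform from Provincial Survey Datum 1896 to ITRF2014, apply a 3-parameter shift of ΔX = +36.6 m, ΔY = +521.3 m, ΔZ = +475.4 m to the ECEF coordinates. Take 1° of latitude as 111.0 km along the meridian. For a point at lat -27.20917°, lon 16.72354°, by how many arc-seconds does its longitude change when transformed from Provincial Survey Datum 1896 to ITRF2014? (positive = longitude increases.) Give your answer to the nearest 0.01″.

Δλ = 17.82″

sin φ = -0.457240, cos φ = 0.889343, sin λ = 0.287754, cos λ = 0.957704.
East component: ΔE = −sin λ·ΔX + cos λ·ΔY = −(0.287754)(36.6) + (0.957704)(521.3) = 488.72 m.
1° of latitude spans 111000 m; at latitude φ, 1° of longitude spans that × cos φ = 98717.1 m, so Δλ = 488.72 / 98717.1 × 3600 = 17.823″.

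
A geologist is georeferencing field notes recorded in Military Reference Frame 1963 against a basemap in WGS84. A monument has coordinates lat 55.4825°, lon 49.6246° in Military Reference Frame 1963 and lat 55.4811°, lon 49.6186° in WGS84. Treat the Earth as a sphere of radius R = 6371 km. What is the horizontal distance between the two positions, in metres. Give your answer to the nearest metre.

409 m

Δφ = 55.4811° − 55.4825° = -0.0014°; Δλ = 49.6186° − 49.6246° = -0.0060°.
1° along a meridian = πR/180 = 111195 m.
ΔN = Δφ × 111195 = -155.7 m; ΔE = Δλ × 111195 × cos(55.4825°) = -0.0060 × 111195 × 0.566658 = -378.1 m.
Distance = √(ΔE² + ΔN²) = √((-378.1)² + (-155.7)²) = 408.9 m.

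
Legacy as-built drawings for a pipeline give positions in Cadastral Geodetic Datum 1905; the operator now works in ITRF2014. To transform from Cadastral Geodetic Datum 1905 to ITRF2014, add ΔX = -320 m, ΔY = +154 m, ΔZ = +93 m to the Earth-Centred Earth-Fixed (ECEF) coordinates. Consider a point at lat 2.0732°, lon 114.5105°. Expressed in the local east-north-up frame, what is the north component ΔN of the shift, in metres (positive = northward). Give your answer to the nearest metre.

The local north axis is (−sin φ cos λ, −sin φ sin λ, cos φ), giving ΔN = -4.803 − 5.069 + 92.939 = 83.07 m.

ΔN = 83 m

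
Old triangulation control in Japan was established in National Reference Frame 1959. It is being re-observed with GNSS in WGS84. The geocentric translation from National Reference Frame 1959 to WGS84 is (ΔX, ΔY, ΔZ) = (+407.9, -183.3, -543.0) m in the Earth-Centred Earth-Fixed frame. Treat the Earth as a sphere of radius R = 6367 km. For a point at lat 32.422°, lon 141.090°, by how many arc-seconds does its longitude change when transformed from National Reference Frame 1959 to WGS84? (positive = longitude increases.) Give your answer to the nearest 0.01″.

Δλ = -4.36″

sin φ = 0.536151, cos φ = 0.844122, sin λ = 0.628099, cos λ = -0.778134.
East component: ΔE = −sin λ·ΔX + cos λ·ΔY = −(0.628099)(407.9) + (-0.778134)(-183.3) = -113.57 m.
1° of latitude spans πR/180 = 111125 m; at latitude φ, 1° of longitude spans that × cos φ = 93803.2 m, so Δλ = -113.57 / 93803.2 × 3600 = -4.359″.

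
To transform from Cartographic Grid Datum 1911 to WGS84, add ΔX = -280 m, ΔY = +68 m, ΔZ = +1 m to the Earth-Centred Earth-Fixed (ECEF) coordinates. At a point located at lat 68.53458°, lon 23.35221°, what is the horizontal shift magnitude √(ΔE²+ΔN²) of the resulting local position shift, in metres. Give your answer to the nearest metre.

276 m

At φ = 68.53458°, λ = 23.35221°: sin φ = 0.930639, cos φ = 0.365940, sin λ = 0.396382, cos λ = 0.918086.
ΔE = −sin λ·ΔX + cos λ·ΔY = −(0.396382)·(-280) + (0.918086)·(68) = 173.42 m.
ΔN = −sin φ cos λ·ΔX − sin φ sin λ·ΔY + cos φ·ΔZ = −(0.930639)(0.918086)(-280) − (0.930639)(0.396382)(68) + (0.365940)(1) = 214.52 m.
Horizontal magnitude = √(ΔE² + ΔN²) = √(173.42² + 214.52²) = 275.84 m.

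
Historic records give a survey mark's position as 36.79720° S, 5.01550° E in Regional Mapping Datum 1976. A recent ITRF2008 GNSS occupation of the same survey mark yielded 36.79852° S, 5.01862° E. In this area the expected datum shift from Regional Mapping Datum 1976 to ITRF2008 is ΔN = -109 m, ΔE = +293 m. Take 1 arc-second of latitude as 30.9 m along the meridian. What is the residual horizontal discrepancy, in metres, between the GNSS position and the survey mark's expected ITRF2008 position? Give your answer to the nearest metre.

41 m

Observed coordinate differences: Δφ = -0.00132°, Δλ = +0.00312°.
Converting to metres (1° lat = 111240 m, cos φ = 0.800761): observed ΔN = -146.8 m, observed ΔE = 277.9 m.
Subtracting the expected shift leaves a residual of -146.8 − (-109) = -37.8 m north and 277.9 − (293) = -15.1 m east.
Residual distance = √((-37.8)² + (-15.1)²) = 40.7 m.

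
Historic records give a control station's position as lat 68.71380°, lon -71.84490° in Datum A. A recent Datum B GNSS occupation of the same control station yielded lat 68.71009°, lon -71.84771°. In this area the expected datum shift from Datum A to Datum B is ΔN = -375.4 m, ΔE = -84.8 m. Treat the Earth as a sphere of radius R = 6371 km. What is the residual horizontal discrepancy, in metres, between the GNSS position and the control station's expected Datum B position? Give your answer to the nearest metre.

47 m

Observed coordinate differences: Δφ = -0.00371°, Δλ = -0.00281°.
Converting to metres (1° lat = 111195 m, cos φ = 0.363027): observed ΔN = -412.5 m, observed ΔE = -113.4 m.
Subtracting the expected shift leaves a residual of -412.5 − (-375.4) = -37.1 m north and -113.4 − (-84.8) = -28.6 m east.
Residual distance = √((-37.1)² + (-28.6)²) = 46.9 m.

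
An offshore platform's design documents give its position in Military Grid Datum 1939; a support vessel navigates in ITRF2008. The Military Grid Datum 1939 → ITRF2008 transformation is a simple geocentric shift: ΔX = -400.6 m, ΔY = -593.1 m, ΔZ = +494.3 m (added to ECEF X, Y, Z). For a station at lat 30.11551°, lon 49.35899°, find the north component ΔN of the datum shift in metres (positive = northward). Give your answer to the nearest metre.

The local north axis is (−sin φ cos λ, −sin φ sin λ, cos φ), giving ΔN = 130.914 + 225.809 + 427.577 = 784.30 m.

ΔN = 784 m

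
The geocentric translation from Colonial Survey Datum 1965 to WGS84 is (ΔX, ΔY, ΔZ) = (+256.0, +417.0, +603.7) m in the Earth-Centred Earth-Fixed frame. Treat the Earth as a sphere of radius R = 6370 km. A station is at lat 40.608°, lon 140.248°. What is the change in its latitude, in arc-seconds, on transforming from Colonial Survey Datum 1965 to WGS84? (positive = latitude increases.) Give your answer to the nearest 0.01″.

sin φ = 0.650880, cos φ = 0.759180, sin λ = 0.639466, cos λ = -0.768820.
North component: ΔN = −sin φ cos λ·ΔX − sin φ sin λ·ΔY + cos φ·ΔZ = −(0.650880)(-0.768820)(256.0) − (0.650880)(0.639466)(417.0) + (0.759180)(603.7) = 412.86 m.
1° of latitude spans πR/180 = 111177 m, so Δφ = 412.86 / 111177 × 3600 = 13.369″.

Δφ = 13.37″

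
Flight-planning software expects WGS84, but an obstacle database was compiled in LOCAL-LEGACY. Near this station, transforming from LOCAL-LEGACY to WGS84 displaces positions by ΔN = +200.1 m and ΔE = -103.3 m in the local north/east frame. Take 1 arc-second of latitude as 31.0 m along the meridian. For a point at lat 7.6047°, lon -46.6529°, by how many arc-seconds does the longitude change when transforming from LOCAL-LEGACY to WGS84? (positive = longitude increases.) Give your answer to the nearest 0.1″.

At latitude 7.6047°, cos φ = 0.991205.
1″ of longitude at this latitude = 31.00 × cos φ = 30.7273 m, so Δλ = -103.3 / 30.7273 = -3.362″.

Δλ = -3.4″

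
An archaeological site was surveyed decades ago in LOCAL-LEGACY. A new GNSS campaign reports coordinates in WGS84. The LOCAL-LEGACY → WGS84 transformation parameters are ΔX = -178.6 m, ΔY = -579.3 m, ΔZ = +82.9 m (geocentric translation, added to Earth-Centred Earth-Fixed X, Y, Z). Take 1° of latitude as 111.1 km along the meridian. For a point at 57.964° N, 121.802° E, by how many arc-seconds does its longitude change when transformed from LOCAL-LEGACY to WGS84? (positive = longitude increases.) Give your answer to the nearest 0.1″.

Δλ = 27.9″

sin φ = 0.847715, cos φ = 0.530452, sin λ = 0.849874, cos λ = -0.526985.
East component: ΔE = −sin λ·ΔX + cos λ·ΔY = −(0.849874)(-178.6) + (-0.526985)(-579.3) = 457.07 m.
1° of latitude spans 111100 m; at latitude φ, 1° of longitude spans that × cos φ = 58933.2 m, so Δλ = 457.07 / 58933.2 × 3600 = 27.921″.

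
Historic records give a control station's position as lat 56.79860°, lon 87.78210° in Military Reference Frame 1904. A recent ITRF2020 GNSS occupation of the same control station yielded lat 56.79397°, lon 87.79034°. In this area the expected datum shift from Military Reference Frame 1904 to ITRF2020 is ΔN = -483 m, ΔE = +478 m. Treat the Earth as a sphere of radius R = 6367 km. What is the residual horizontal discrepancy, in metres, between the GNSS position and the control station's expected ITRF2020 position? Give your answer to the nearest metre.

39 m

Observed coordinate differences: Δφ = -0.00463°, Δλ = +0.00824°.
Converting to metres (1° lat = 111125 m, cos φ = 0.547584): observed ΔN = -514.5 m, observed ΔE = 501.4 m.
Subtracting the expected shift leaves a residual of -514.5 − (-483) = -31.5 m north and 501.4 − (478) = 23.4 m east.
Residual distance = √((-31.5)² + 23.4²) = 39.3 m.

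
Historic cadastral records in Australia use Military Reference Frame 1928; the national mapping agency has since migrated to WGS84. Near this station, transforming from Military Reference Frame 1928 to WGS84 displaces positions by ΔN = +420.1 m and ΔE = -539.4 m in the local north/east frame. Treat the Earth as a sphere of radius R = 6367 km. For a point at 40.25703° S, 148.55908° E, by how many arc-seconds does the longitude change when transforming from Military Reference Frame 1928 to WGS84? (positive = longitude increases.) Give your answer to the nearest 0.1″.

At latitude -40.25703°, cos φ = 0.763153.
One radian of longitude at latitude φ spans R cos φ, so Δλ = ΔE / (R cos φ) = -539.4 / (6367000 × 0.763153) = -1.1101e-04 rad = -22.898″.

Δλ = -22.9″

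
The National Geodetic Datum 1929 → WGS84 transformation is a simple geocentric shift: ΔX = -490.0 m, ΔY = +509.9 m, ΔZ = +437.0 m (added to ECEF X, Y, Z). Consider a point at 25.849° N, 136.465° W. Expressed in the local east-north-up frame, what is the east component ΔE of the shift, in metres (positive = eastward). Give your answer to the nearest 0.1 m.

The local east axis at (φ, λ) is (−sin λ, cos λ, 0), so ΔE = −sin(-136.465°)·(-490.0) + cos(-136.465°)·509.9 = -707.16 m.

ΔE = -707.2 m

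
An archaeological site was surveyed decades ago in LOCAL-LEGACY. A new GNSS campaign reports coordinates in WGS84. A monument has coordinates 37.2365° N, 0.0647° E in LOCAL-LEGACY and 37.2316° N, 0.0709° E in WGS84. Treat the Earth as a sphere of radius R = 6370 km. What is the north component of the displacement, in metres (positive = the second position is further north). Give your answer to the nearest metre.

Δφ = 37.2316° − 37.2365° = -0.0049°; Δλ = 0.0709° − 0.0647° = +0.0062°.
1° along a meridian = πR/180 = 111177 m.
ΔN = Δφ × 111177 = -544.8 m; ΔE = Δλ × 111177 × cos(37.2365°) = +0.0062 × 111177 × 0.796145 = 548.8 m.

ΔN = -545 m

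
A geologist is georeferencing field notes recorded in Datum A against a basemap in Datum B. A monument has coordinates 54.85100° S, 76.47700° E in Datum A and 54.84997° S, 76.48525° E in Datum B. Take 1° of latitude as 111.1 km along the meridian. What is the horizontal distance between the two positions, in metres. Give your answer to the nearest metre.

540 m

Δφ = -54.84997° − -54.85100° = +0.00103°; Δλ = 76.48525° − 76.47700° = +0.00825°.
ΔN = Δφ × 111100 = 114.4 m; ΔE = Δλ × 111100 × cos(-54.85100°) = +0.00825 × 111100 × 0.575705 = 527.7 m.
Distance = √(ΔE² + ΔN²) = √(527.7² + 114.4²) = 539.9 m.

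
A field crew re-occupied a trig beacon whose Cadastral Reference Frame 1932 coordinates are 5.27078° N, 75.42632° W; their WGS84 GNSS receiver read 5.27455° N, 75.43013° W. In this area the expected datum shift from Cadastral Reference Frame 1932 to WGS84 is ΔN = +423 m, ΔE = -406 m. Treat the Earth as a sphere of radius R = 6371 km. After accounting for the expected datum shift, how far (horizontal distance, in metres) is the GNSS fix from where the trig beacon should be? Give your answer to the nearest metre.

Observed coordinate differences: Δφ = +0.00377°, Δλ = -0.00381°.
Converting to metres (1° lat = 111195 m, cos φ = 0.995772): observed ΔN = 419.2 m, observed ΔE = -421.9 m.
Subtracting the expected shift leaves a residual of 419.2 − (423) = -3.8 m north and -421.9 − (-406) = -15.9 m east.
Residual distance = √((-3.8)² + (-15.9)²) = 16.3 m.

16 m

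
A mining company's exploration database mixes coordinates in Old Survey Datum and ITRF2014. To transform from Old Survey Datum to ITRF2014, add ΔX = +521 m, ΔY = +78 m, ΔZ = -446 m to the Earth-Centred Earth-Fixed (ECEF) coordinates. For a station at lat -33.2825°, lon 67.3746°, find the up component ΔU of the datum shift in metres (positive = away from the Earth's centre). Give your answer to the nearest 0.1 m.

ΔU = 472.5 m

The local up (radial) axis is (cos φ cos λ, cos φ sin λ, sin φ), giving ΔU = 167.555 + 60.188 + 244.750 = 472.49 m.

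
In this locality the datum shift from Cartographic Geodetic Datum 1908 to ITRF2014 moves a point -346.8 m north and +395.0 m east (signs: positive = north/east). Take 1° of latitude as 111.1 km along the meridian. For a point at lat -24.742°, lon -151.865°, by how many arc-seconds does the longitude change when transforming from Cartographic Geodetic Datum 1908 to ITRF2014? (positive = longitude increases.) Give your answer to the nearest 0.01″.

Δλ = 14.09″

At latitude -24.742°, cos φ = 0.908202.
1° of longitude at this latitude = 111.1 × cos φ = 100.90 km, so Δλ = 395.0 / 100901.2 = 0.0039147° = 14.093″.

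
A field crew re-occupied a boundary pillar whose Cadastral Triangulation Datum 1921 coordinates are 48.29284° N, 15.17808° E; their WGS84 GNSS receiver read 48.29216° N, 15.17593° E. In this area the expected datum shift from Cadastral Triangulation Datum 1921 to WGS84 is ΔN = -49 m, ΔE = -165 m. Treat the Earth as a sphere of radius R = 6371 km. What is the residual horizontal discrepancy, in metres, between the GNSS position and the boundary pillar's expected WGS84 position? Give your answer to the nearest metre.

Observed coordinate differences: Δφ = -0.00068°, Δλ = -0.00215°.
Converting to metres (1° lat = 111195 m, cos φ = 0.665324): observed ΔN = -75.6 m, observed ΔE = -159.1 m.
Subtracting the expected shift leaves a residual of -75.6 − (-49) = -26.6 m north and -159.1 − (-165) = 5.9 m east.
Residual distance = √((-26.6)² + 5.9²) = 27.3 m.

27 m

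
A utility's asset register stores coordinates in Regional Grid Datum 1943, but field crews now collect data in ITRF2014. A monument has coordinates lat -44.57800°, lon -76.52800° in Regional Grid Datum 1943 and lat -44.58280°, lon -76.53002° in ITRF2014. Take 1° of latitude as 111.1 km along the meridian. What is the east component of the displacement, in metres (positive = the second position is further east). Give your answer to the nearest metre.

ΔE = -160 m

Δφ = -44.58280° − -44.57800° = -0.00480°; Δλ = -76.53002° − -76.52800° = -0.00202°.
ΔN = Δφ × 111100 = -533.3 m; ΔE = Δλ × 111100 × cos(-44.57800°) = -0.00202 × 111100 × 0.712296 = -159.9 m.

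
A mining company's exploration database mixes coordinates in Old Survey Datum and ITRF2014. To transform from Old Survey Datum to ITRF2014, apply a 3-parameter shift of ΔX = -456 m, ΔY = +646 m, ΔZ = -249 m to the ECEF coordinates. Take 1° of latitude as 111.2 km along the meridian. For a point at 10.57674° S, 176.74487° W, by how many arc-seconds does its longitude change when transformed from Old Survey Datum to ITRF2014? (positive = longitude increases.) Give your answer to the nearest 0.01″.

Δλ = -22.09″

sin φ = -0.183552, cos φ = 0.983010, sin λ = -0.056782, cos λ = -0.998387.
East component: ΔE = −sin λ·ΔX + cos λ·ΔY = −(-0.056782)(-456) + (-0.998387)(646) = -670.85 m.
1° of latitude spans 111200 m; at latitude φ, 1° of longitude spans that × cos φ = 109310.7 m, so Δλ = -670.85 / 109310.7 × 3600 = -22.094″.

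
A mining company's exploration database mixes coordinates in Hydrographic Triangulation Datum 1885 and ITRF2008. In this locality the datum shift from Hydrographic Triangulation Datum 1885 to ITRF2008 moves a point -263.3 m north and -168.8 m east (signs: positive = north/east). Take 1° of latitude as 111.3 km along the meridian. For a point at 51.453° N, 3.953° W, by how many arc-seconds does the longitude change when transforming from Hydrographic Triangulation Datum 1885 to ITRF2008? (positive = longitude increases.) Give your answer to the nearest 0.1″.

At latitude 51.453°, cos φ = 0.623156.
1° of longitude at this latitude = 111.3 × cos φ = 69.36 km, so Δλ = -168.8 / 69357.3 = -0.0024338° = -8.762″.

Δλ = -8.8″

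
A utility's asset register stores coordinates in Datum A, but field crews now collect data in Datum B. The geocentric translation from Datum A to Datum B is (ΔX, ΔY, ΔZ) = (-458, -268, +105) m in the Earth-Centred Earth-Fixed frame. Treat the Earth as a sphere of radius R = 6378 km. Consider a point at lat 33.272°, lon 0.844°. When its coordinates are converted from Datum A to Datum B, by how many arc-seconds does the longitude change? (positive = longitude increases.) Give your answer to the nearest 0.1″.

Δλ = -10.1″

sin φ = 0.548614, cos φ = 0.836076, sin λ = 0.014730, cos λ = 0.999892.
East component: ΔE = −sin λ·ΔX + cos λ·ΔY = −(0.014730)(-458) + (0.999892)(-268) = -261.22 m.
1° of latitude spans πR/180 = 111317 m; at latitude φ, 1° of longitude spans that × cos φ = 93069.5 m, so Δλ = -261.22 / 93069.5 × 3600 = -10.104″.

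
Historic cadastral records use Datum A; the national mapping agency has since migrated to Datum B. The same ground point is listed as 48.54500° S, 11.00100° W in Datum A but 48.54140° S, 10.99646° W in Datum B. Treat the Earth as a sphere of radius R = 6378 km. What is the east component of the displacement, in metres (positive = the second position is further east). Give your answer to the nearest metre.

ΔE = 335 m

Δφ = -48.54140° − -48.54500° = +0.00360°; Δλ = -10.99646° − -11.00100° = +0.00454°.
1° along a meridian = πR/180 = 111317 m.
ΔN = Δφ × 111317 = 400.7 m; ΔE = Δλ × 111317 × cos(-48.54500°) = +0.00454 × 111317 × 0.662032 = 334.6 m.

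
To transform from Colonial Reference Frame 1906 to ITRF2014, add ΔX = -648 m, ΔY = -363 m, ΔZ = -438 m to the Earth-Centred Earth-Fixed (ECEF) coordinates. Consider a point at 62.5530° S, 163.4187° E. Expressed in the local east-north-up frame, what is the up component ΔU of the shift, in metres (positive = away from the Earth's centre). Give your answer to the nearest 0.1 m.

ΔU = 627.2 m

The local up (radial) axis is (cos φ cos λ, cos φ sin λ, sin φ), giving ΔU = 286.261 − 47.748 + 388.698 = 627.21 m.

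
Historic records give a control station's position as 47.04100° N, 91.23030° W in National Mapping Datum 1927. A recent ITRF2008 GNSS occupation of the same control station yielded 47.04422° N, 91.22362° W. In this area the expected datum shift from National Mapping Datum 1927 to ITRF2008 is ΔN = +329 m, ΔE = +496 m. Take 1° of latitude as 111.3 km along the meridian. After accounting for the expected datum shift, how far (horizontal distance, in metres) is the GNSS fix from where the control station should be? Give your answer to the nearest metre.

Observed coordinate differences: Δφ = +0.00322°, Δλ = +0.00668°.
Converting to metres (1° lat = 111300 m, cos φ = 0.681475): observed ΔN = 358.4 m, observed ΔE = 506.7 m.
Subtracting the expected shift leaves a residual of 358.4 − (329) = 29.4 m north and 506.7 − (496) = 10.7 m east.
Residual distance = √(29.4² + 10.7²) = 31.3 m.

31 m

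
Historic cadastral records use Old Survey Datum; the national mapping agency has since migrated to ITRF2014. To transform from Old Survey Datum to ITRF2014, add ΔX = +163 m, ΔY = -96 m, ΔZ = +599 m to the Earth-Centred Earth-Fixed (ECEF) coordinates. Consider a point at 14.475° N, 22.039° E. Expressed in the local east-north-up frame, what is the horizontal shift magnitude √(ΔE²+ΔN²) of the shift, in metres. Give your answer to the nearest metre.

571 m

The local east axis at (φ, λ) is (−sin λ, cos λ, 0), so ΔE = −sin(22.039°)·163 + cos(22.039°)·(-96) = -150.15 m.
The local north axis is (−sin φ cos λ, −sin φ sin λ, cos φ), giving ΔN = -37.766 + 9.004 + 579.986 = 551.22 m.
Horizontal magnitude = √(ΔE² + ΔN²) = √((-150.15)² + 551.22²) = 571.31 m.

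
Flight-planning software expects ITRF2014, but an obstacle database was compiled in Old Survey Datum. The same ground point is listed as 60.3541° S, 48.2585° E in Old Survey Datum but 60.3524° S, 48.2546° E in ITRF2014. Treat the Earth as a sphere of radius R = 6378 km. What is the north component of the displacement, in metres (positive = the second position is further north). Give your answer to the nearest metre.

ΔN = 189 m

Δφ = -60.3524° − -60.3541° = +0.0017°; Δλ = 48.2546° − 48.2585° = -0.0039°.
1° along a meridian = πR/180 = 111317 m.
ΔN = Δφ × 111317 = 189.2 m; ΔE = Δλ × 111317 × cos(-60.3541°) = -0.0039 × 111317 × 0.494638 = -214.7 m.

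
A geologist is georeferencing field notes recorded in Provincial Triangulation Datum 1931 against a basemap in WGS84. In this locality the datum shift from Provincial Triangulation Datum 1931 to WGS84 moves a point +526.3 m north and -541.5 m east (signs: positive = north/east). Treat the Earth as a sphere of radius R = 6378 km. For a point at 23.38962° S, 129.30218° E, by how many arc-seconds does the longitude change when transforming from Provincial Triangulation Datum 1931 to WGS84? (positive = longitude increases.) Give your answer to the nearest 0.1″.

At latitude -23.38962°, cos φ = 0.917827.
One radian of longitude at latitude φ spans R cos φ, so Δλ = ΔE / (R cos φ) = -541.5 / (6378000 × 0.917827) = -9.2502e-05 rad = -19.080″.

Δλ = -19.1″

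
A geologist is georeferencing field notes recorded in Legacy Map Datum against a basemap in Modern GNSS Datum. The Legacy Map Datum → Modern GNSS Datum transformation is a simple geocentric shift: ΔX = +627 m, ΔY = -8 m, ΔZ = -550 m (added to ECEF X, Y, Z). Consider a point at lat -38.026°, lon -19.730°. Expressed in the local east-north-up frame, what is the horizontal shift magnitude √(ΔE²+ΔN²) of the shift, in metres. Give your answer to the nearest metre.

At φ = -38.026°, λ = -19.730°: sin φ = -0.616019, cos φ = 0.787731, sin λ = -0.337588, cos λ = 0.941294.
ΔE = −sin λ·ΔX + cos λ·ΔY = −(-0.337588)·(627) + (0.941294)·(-8) = 204.14 m.
ΔN = −sin φ cos λ·ΔX − sin φ sin λ·ΔY + cos φ·ΔZ = −(-0.616019)(0.941294)(627) − (-0.616019)(-0.337588)(-8) + (0.787731)(-550) = -68.02 m.
Horizontal magnitude = √(ΔE² + ΔN²) = √(204.14² + (-68.02)²) = 215.17 m.

215 m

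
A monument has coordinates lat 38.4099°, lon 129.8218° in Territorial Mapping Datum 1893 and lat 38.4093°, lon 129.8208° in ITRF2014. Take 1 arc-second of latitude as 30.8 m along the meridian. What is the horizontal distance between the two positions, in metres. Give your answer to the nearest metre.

109 m

Δφ = 38.4093° − 38.4099° = -0.0006°; Δλ = 129.8208° − 129.8218° = -0.0010°.
1° of latitude = 3600 × 30.80 = 110880 m.
ΔN = Δφ × 110880 = -66.5 m; ΔE = Δλ × 110880 × cos(38.4099°) = -0.0010 × 110880 × 0.783586 = -86.9 m.
Distance = √(ΔE² + ΔN²) = √((-86.9)² + (-66.5)²) = 109.4 m.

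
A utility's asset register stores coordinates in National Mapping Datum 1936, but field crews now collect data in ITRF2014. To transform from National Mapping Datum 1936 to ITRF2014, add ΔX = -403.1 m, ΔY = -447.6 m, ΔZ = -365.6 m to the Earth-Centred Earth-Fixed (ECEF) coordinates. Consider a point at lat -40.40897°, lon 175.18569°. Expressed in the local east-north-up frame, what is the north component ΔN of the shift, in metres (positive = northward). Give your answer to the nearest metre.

At φ = -40.40897°, λ = 175.18569°: sin φ = -0.648239, cos φ = 0.761437, sin λ = 0.083927, cos λ = -0.996472.
ΔN = −sin φ cos λ·ΔX − sin φ sin λ·ΔY + cos φ·ΔZ = −(-0.648239)(-0.996472)(-403.1) − (-0.648239)(0.083927)(-447.6) + (0.761437)(-365.6) = -42.35 m.

ΔN = -42 m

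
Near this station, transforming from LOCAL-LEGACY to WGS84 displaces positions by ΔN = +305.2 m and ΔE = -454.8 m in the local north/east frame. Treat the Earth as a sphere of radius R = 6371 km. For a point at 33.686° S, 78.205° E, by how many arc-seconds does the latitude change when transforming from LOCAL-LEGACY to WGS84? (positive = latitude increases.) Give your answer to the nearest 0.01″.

Δφ = 9.88″

On a sphere of radius R, 1 rad of latitude = R, so Δφ = ΔN / R = 305.2 / 6371000 = 4.7905e-05 rad = 9.881″.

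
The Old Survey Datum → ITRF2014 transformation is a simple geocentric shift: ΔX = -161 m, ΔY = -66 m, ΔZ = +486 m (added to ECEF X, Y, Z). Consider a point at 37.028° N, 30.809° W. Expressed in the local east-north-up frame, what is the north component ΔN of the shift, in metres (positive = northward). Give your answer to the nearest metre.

The local north axis is (−sin φ cos λ, −sin φ sin λ, cos φ), giving ΔN = 83.273 − 20.357 + 387.994 = 450.91 m.

ΔN = 451 m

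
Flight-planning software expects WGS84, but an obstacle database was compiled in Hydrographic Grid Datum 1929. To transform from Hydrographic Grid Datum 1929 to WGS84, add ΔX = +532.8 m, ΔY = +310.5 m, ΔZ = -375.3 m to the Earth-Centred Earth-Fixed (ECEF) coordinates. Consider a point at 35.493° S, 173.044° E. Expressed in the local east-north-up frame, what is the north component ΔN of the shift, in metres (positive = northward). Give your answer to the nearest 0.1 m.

The local north axis is (−sin φ cos λ, −sin φ sin λ, cos φ), giving ΔN = -307.069 + 21.833 − 305.564 = -590.80 m.

ΔN = -590.8 m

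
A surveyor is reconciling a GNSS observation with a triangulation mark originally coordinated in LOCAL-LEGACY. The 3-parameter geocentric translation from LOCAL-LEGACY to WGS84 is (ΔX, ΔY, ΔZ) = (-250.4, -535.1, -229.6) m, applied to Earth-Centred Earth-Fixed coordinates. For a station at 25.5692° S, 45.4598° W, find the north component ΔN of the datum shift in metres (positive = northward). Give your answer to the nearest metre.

ΔN = -118 m

The local north axis is (−sin φ cos λ, −sin φ sin λ, cos φ), giving ΔN = -75.803 + 164.611 − 207.114 = -118.31 m.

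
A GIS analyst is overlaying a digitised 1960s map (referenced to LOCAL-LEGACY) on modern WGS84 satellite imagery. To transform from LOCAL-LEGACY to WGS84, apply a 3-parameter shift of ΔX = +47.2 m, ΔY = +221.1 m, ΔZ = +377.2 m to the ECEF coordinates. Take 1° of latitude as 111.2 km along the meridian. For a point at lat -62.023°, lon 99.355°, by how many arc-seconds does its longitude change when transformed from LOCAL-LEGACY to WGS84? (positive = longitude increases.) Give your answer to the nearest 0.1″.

Δλ = -5.7″

sin φ = -0.883136, cos φ = 0.469117, sin λ = 0.986700, cos λ = -0.162551.
East component: ΔE = −sin λ·ΔX + cos λ·ΔY = −(0.986700)(47.2) + (-0.162551)(221.1) = -82.51 m.
1° of latitude spans 111200 m; at latitude φ, 1° of longitude spans that × cos φ = 52165.8 m, so Δλ = -82.51 / 52165.8 × 3600 = -5.694″.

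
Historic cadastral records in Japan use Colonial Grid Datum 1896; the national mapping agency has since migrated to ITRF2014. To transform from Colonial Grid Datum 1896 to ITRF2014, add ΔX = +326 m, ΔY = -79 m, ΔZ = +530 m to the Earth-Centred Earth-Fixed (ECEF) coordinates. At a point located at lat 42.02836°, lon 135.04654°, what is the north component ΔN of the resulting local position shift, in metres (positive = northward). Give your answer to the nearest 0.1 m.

At φ = 42.02836°, λ = 135.04654°: sin φ = 0.669498, cos φ = 0.742814, sin λ = 0.706532, cos λ = -0.707681.
ΔN = −sin φ cos λ·ΔX − sin φ sin λ·ΔY + cos φ·ΔZ = −(0.669498)(-0.707681)(326) − (0.669498)(0.706532)(-79) + (0.742814)(530) = 585.52 m.

ΔN = 585.5 m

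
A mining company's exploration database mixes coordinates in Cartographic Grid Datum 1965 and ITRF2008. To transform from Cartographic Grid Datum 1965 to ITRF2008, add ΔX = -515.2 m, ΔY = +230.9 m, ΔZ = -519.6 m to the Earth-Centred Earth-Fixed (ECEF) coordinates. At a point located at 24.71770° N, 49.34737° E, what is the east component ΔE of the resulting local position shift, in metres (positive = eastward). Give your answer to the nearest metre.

The local east axis at (φ, λ) is (−sin λ, cos λ, 0), so ΔE = −sin(49.34737°)·(-515.2) + cos(49.34737°)·230.9 = 541.29 m.

ΔE = 541 m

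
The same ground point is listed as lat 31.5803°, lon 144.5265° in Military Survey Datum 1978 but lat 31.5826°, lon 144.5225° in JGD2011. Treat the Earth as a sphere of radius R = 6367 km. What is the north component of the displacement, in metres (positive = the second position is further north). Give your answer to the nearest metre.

Δφ = 31.5826° − 31.5803° = +0.0023°; Δλ = 144.5225° − 144.5265° = -0.0040°.
1° along a meridian = πR/180 = 111125 m.
ΔN = Δφ × 111125 = 255.6 m; ΔE = Δλ × 111125 × cos(31.5803°) = -0.0040 × 111125 × 0.851907 = -378.7 m.

ΔN = 256 m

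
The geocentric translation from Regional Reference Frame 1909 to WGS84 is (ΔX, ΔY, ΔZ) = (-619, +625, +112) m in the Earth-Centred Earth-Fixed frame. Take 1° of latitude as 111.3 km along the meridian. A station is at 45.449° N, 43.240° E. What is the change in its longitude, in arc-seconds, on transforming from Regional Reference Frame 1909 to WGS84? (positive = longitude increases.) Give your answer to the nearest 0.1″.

sin φ = 0.712626, cos φ = 0.701544, sin λ = 0.685056, cos λ = 0.728491.
East component: ΔE = −sin λ·ΔX + cos λ·ΔY = −(0.685056)(-619) + (0.728491)(625) = 879.36 m.
1° of latitude spans 111300 m; at latitude φ, 1° of longitude spans that × cos φ = 78081.8 m, so Δλ = 879.36 / 78081.8 × 3600 = 40.543″.

Δλ = 40.5″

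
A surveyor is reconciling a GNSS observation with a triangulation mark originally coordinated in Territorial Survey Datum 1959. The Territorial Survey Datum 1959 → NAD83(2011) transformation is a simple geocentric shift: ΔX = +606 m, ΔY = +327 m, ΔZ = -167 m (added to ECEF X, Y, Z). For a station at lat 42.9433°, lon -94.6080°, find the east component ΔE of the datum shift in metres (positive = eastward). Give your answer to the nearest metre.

ΔE = 578 m

The local east axis at (φ, λ) is (−sin λ, cos λ, 0), so ΔE = −sin(-94.6080°)·606 + cos(-94.6080°)·327 = 577.77 m.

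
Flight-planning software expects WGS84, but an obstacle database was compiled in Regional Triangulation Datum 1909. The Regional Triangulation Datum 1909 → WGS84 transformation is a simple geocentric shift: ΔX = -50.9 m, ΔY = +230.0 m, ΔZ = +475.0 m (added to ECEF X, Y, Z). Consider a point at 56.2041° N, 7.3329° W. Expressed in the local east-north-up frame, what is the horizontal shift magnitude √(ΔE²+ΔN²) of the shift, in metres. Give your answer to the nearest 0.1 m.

398.0 m

The local east axis at (φ, λ) is (−sin λ, cos λ, 0), so ΔE = −sin(-7.3329°)·(-50.9) + cos(-7.3329°)·230.0 = 221.62 m.
The local north axis is (−sin φ cos λ, −sin φ sin λ, cos φ), giving ΔN = 41.953 + 24.395 + 264.212 = 330.56 m.
Horizontal magnitude = √(ΔE² + ΔN²) = √(221.62² + 330.56²) = 397.98 m.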